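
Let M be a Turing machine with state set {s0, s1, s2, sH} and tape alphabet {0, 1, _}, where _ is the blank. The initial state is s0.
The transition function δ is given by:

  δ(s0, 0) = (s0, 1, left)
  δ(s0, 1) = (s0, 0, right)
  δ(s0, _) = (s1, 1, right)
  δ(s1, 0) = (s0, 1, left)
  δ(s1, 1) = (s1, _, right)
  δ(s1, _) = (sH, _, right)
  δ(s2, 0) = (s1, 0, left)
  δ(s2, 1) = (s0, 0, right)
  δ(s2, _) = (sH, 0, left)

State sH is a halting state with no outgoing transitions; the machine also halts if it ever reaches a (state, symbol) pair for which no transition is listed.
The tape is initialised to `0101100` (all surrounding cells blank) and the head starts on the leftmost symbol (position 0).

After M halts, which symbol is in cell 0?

_

state=s0 head=0 tape=_[0]101100__   (s0,0)→(s0,1,left)
state=s0 head=-1 tape=[_]1101100__   (s0,_)→(s1,1,right)
state=s1 head=0 tape=1[1]101100__   (s1,1)→(s1,_,right)
state=s1 head=1 tape=1_[1]01100__   (s1,1)→(s1,_,right)
state=s1 head=2 tape=1__[0]1100__   (s1,0)→(s0,1,left)
state=s0 head=1 tape=1_[_]11100__   (s0,_)→(s1,1,right)
state=s1 head=2 tape=1_1[1]1100__   (s1,1)→(s1,_,right)
state=s1 head=3 tape=1_1_[1]100__   (s1,1)→(s1,_,right)
state=s1 head=4 tape=1_1__[1]00__   (s1,1)→(s1,_,right)
state=s1 head=5 tape=1_1___[0]0__   (s1,0)→(s0,1,left)
state=s0 head=4 tape=1_1__[_]10__   (s0,_)→(s1,1,right)
state=s1 head=5 tape=1_1__1[1]0__   (s1,1)→(s1,_,right)
state=s1 head=6 tape=1_1__1_[0]__   (s1,0)→(s0,1,left)
state=s0 head=5 tape=1_1__1[_]1__   (s0,_)→(s1,1,right)
state=s1 head=6 tape=1_1__11[1]__   (s1,1)→(s1,_,right)
state=s1 head=7 tape=1_1__11_[_]_   (s1,_)→(sH,_,right)
state=sH head=8 tape=1_1__11__[_]
Cell 0 holds _ when M halts.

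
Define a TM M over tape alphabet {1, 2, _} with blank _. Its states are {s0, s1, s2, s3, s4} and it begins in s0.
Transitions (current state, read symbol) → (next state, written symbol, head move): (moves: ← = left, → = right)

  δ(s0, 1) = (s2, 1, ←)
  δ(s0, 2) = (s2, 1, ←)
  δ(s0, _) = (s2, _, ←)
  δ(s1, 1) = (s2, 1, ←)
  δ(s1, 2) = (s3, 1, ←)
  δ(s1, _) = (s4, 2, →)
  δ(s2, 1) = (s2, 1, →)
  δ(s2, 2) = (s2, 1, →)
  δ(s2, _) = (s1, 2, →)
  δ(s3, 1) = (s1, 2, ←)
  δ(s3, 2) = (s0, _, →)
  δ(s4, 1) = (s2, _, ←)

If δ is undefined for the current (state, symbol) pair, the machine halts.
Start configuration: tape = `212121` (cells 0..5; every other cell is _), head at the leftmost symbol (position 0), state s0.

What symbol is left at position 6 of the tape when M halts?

2

s0 | _[2]12121___   read 2 → write 1, move ←, go to s2
s2 | [_]112121___   read _ → write 2, move →, go to s1
s1 | 2[1]12121___   read 1 → write 1, move ←, go to s2
s2 | [2]112121___   read 2 → write 1, move →, go to s2
s2 | 1[1]12121___   read 1 → write 1, move →, go to s2
s2 | 11[1]2121___   read 1 → write 1, move →, go to s2
s2 | 111[2]121___   read 2 → write 1, move →, go to s2
s2 | 1111[1]21___   read 1 → write 1, move →, go to s2
s2 | 11111[2]1___   read 2 → write 1, move →, go to s2
s2 | 111111[1]___   read 1 → write 1, move →, go to s2
s2 | 1111111[_]__   read _ → write 2, move →, go to s1
s1 | 11111112[_]_   read _ → write 2, move →, go to s4
s4 | 111111122[_]
Cell 6 holds 2 when M halts.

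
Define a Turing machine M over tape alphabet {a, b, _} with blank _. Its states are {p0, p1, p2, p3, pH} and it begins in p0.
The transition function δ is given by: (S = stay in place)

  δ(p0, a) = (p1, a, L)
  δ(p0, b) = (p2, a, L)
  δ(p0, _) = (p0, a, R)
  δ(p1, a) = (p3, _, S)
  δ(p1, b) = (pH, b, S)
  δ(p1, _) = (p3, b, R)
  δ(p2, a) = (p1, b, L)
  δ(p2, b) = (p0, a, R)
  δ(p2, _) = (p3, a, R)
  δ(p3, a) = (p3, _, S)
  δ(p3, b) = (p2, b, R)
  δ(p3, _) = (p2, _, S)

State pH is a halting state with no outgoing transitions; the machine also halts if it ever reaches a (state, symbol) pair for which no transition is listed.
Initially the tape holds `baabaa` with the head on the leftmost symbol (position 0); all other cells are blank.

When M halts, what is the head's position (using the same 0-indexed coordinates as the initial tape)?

state=p0 head=0 tape=_[b]aabaa   (p0,b)→(p2,a,L)
state=p2 head=-1 tape=[_]aaabaa   (p2,_)→(p3,a,R)
state=p3 head=0 tape=a[a]aabaa   (p3,a)→(p3,_,S)
state=p3 head=0 tape=a[_]aabaa   (p3,_)→(p2,_,S)
state=p2 head=0 tape=a[_]aabaa   (p2,_)→(p3,a,R)
state=p3 head=1 tape=aa[a]abaa   (p3,a)→(p3,_,S)
state=p3 head=1 tape=aa[_]abaa   (p3,_)→(p2,_,S)
state=p2 head=1 tape=aa[_]abaa   (p2,_)→(p3,a,R)
state=p3 head=2 tape=aaa[a]baa   (p3,a)→(p3,_,S)
state=p3 head=2 tape=aaa[_]baa   (p3,_)→(p2,_,S)
state=p2 head=2 tape=aaa[_]baa   (p2,_)→(p3,a,R)
state=p3 head=3 tape=aaaa[b]aa   (p3,b)→(p2,b,R)
state=p2 head=4 tape=aaaab[a]a   (p2,a)→(p1,b,L)
state=p1 head=3 tape=aaaa[b]ba   (p1,b)→(pH,b,S)
state=pH head=3 tape=aaaa[b]ba
At halt the head is at cell 3.

3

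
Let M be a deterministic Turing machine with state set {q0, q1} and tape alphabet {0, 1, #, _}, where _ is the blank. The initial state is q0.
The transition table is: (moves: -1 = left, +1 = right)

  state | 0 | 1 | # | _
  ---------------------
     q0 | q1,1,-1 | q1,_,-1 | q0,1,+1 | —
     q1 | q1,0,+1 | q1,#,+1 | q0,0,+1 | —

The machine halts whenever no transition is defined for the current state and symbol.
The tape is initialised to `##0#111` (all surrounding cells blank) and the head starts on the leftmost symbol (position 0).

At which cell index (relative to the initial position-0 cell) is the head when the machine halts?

q0 | [#]#0#111   read # → write 1, move +1, go to q0
q0 | 1[#]0#111   read # → write 1, move +1, go to q0
q0 | 11[0]#111   read 0 → write 1, move -1, go to q1
q1 | 1[1]1#111   read 1 → write #, move +1, go to q1
q1 | 1#[1]#111   read 1 → write #, move +1, go to q1
q1 | 1##[#]111   read # → write 0, move +1, go to q0
q0 | 1##0[1]11   read 1 → write _, move -1, go to q1
q1 | 1##[0]_11   read 0 → write 0, move +1, go to q1
q1 | 1##0[_]11
At halt the head is at cell 4.

4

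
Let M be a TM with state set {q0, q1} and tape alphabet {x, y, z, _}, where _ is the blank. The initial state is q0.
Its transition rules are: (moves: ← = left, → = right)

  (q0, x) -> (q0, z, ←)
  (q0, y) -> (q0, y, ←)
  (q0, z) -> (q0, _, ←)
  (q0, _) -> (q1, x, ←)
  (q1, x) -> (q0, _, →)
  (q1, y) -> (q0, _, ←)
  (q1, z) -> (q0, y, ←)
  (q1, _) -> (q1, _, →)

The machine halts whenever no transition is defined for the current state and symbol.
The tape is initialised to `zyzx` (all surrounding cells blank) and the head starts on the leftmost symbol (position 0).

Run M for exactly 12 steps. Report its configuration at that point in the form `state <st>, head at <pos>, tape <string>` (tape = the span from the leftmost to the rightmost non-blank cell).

state=q0 head=0 tape=__[z]yzx   (q0,z)→(q0,_,←)
state=q0 head=-1 tape=_[_]_yzx   (q0,_)→(q1,x,←)
state=q1 head=-2 tape=[_]x_yzx   (q1,_)→(q1,_,→)
state=q1 head=-1 tape=_[x]_yzx   (q1,x)→(q0,_,→)
state=q0 head=0 tape=__[_]yzx   (q0,_)→(q1,x,←)
state=q1 head=-1 tape=_[_]xyzx   (q1,_)→(q1,_,→)
state=q1 head=0 tape=__[x]yzx   (q1,x)→(q0,_,→)
state=q0 head=1 tape=___[y]zx   (q0,y)→(q0,y,←)
state=q0 head=0 tape=__[_]yzx   (q0,_)→(q1,x,←)
state=q1 head=-1 tape=_[_]xyzx   (q1,_)→(q1,_,→)
state=q1 head=0 tape=__[x]yzx   (q1,x)→(q0,_,→)
state=q0 head=1 tape=___[y]zx   (q0,y)→(q0,y,←)
state=q0 head=0 tape=__[_]yzx
After 12 steps: state q0, head at 0, tape yzx.

state q0, head at 0, tape yzx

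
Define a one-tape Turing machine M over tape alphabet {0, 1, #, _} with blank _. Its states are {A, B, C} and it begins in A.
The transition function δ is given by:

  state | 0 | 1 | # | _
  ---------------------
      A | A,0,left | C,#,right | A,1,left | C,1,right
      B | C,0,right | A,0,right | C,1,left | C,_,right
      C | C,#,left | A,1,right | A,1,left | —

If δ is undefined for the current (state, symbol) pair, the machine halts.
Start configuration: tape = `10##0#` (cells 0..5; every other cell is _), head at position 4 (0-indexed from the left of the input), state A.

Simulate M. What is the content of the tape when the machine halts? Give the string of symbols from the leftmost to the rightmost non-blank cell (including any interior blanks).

1####1#

state=A head=4 tape=_10##[0]#_   (A,0)→(A,0,left)
state=A head=3 tape=_10#[#]0#_   (A,#)→(A,1,left)
state=A head=2 tape=_10[#]10#_   (A,#)→(A,1,left)
state=A head=1 tape=_1[0]110#_   (A,0)→(A,0,left)
state=A head=0 tape=_[1]0110#_   (A,1)→(C,#,right)
state=C head=1 tape=_#[0]110#_   (C,0)→(C,#,left)
state=C head=0 tape=_[#]#110#_   (C,#)→(A,1,left)
state=A head=-1 tape=[_]1#110#_   (A,_)→(C,1,right)
state=C head=0 tape=1[1]#110#_   (C,1)→(A,1,right)
state=A head=1 tape=11[#]110#_   (A,#)→(A,1,left)
state=A head=0 tape=1[1]1110#_   (A,1)→(C,#,right)
state=C head=1 tape=1#[1]110#_   (C,1)→(A,1,right)
state=A head=2 tape=1#1[1]10#_   (A,1)→(C,#,right)
state=C head=3 tape=1#1#[1]0#_   (C,1)→(A,1,right)
state=A head=4 tape=1#1#1[0]#_   (A,0)→(A,0,left)
state=A head=3 tape=1#1#[1]0#_   (A,1)→(C,#,right)
state=C head=4 tape=1#1##[0]#_   (C,0)→(C,#,left)
state=C head=3 tape=1#1#[#]##_   (C,#)→(A,1,left)
state=A head=2 tape=1#1[#]1##_   (A,#)→(A,1,left)
state=A head=1 tape=1#[1]11##_   (A,1)→(C,#,right)
state=C head=2 tape=1##[1]1##_   (C,1)→(A,1,right)
state=A head=3 tape=1##1[1]##_   (A,1)→(C,#,right)
state=C head=4 tape=1##1#[#]#_   (C,#)→(A,1,left)
state=A head=3 tape=1##1[#]1#_   (A,#)→(A,1,left)
state=A head=2 tape=1##[1]11#_   (A,1)→(C,#,right)
state=C head=3 tape=1###[1]1#_   (C,1)→(A,1,right)
state=A head=4 tape=1###1[1]#_   (A,1)→(C,#,right)
state=C head=5 tape=1###1#[#]_   (C,#)→(A,1,left)
state=A head=4 tape=1###1[#]1_   (A,#)→(A,1,left)
state=A head=3 tape=1###[1]11_   (A,1)→(C,#,right)
state=C head=4 tape=1####[1]1_   (C,1)→(A,1,right)
state=A head=5 tape=1####1[1]_   (A,1)→(C,#,right)
state=C head=6 tape=1####1#[_]
The non-blank tape span at halt is 1####1#.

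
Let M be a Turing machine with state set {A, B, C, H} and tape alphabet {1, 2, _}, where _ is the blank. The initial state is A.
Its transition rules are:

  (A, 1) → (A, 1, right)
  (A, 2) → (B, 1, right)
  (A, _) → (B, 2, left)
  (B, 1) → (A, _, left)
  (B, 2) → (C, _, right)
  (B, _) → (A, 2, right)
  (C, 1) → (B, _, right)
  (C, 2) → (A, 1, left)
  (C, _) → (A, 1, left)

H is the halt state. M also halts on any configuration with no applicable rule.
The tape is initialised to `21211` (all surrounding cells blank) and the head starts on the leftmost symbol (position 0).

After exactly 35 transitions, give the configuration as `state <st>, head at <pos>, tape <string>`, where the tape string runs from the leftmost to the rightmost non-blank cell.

state C, head at 7, tape 21211121_2

A | __[2]1211___   read 2 → write 1, move right, go to B
B | __1[1]211___   read 1 → write _, move left, go to A
A | __[1]_211___   read 1 → write 1, move right, go to A
A | __1[_]211___   read _ → write 2, move left, go to B
B | __[1]2211___   read 1 → write _, move left, go to A
A | _[_]_2211___   read _ → write 2, move left, go to B
B | [_]2_2211___   read _ → write 2, move right, go to A
A | 2[2]_2211___   read 2 → write 1, move right, go to B
B | 21[_]2211___   read _ → write 2, move right, go to A
A | 212[2]211___   read 2 → write 1, move right, go to B
B | 2121[2]11___   read 2 → write _, move right, go to C
C | 2121_[1]1___   read 1 → write _, move right, go to B
B | 2121__[1]___   read 1 → write _, move left, go to A
A | 2121_[_]____   read _ → write 2, move left, go to B
B | 2121[_]2____   read _ → write 2, move right, go to A
A | 21212[2]____   read 2 → write 1, move right, go to B
B | 212121[_]___   read _ → write 2, move right, go to A
A | 2121212[_]__   read _ → write 2, move left, go to B
B | 212121[2]2__   read 2 → write _, move right, go to C
C | 212121_[2]__   read 2 → write 1, move left, go to A
A | 212121[_]1__   read _ → write 2, move left, go to B
B | 21212[1]21__   read 1 → write _, move left, go to A
A | 2121[2]_21__   read 2 → write 1, move right, go to B
B | 21211[_]21__   read _ → write 2, move right, go to A
A | 212112[2]1__   read 2 → write 1, move right, go to B
B | 2121121[1]__   read 1 → write _, move left, go to A
A | 212112[1]___   read 1 → write 1, move right, go to A
A | 2121121[_]__   read _ → write 2, move left, go to B
B | 212112[1]2__   read 1 → write _, move left, go to A
A | 21211[2]_2__   read 2 → write 1, move right, go to B
B | 212111[_]2__   read _ → write 2, move right, go to A
A | 2121112[2]__   read 2 → write 1, move right, go to B
B | 21211121[_]_   read _ → write 2, move right, go to A
A | 212111212[_]   read _ → write 2, move left, go to B
B | 21211121[2]2   read 2 → write _, move right, go to C
C | 21211121_[2]
After 35 steps: state C, head at 7, tape 21211121_2.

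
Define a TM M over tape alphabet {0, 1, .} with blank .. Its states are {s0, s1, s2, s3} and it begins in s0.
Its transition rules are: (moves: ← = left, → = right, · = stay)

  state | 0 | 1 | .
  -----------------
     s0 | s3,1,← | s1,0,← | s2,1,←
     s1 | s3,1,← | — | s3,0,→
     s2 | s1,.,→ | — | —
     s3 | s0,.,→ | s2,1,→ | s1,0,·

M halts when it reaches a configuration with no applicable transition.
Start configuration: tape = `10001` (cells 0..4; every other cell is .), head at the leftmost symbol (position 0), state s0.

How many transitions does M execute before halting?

37

state=s0 head=0 tape=.[1]0001.   (s0,1)→(s1,0,←)
state=s1 head=-1 tape=[.]00001.   (s1,.)→(s3,0,→)
state=s3 head=0 tape=0[0]0001.   (s3,0)→(s0,.,→)
state=s0 head=1 tape=0.[0]001.   (s0,0)→(s3,1,←)
state=s3 head=0 tape=0[.]1001.   (s3,.)→(s1,0,·)
state=s1 head=0 tape=0[0]1001.   (s1,0)→(s3,1,←)
state=s3 head=-1 tape=[0]11001.   (s3,0)→(s0,.,→)
state=s0 head=0 tape=.[1]1001.   (s0,1)→(s1,0,←)
state=s1 head=-1 tape=[.]01001.   (s1,.)→(s3,0,→)
state=s3 head=0 tape=0[0]1001.   (s3,0)→(s0,.,→)
state=s0 head=1 tape=0.[1]001.   (s0,1)→(s1,0,←)
state=s1 head=0 tape=0[.]0001.   (s1,.)→(s3,0,→)
state=s3 head=1 tape=00[0]001.   (s3,0)→(s0,.,→)
state=s0 head=2 tape=00.[0]01.   (s0,0)→(s3,1,←)
state=s3 head=1 tape=00[.]101.   (s3,.)→(s1,0,·)
state=s1 head=1 tape=00[0]101.   (s1,0)→(s3,1,←)
state=s3 head=0 tape=0[0]1101.   (s3,0)→(s0,.,→)
state=s0 head=1 tape=0.[1]101.   (s0,1)→(s1,0,←)
state=s1 head=0 tape=0[.]0101.   (s1,.)→(s3,0,→)
state=s3 head=1 tape=00[0]101.   (s3,0)→(s0,.,→)
state=s0 head=2 tape=00.[1]01.   (s0,1)→(s1,0,←)
state=s1 head=1 tape=00[.]001.   (s1,.)→(s3,0,→)
state=s3 head=2 tape=000[0]01.   (s3,0)→(s0,.,→)
state=s0 head=3 tape=000.[0]1.   (s0,0)→(s3,1,←)
state=s3 head=2 tape=000[.]11.   (s3,.)→(s1,0,·)
state=s1 head=2 tape=000[0]11.   (s1,0)→(s3,1,←)
state=s3 head=1 tape=00[0]111.   (s3,0)→(s0,.,→)
state=s0 head=2 tape=00.[1]11.   (s0,1)→(s1,0,←)
state=s1 head=1 tape=00[.]011.   (s1,.)→(s3,0,→)
state=s3 head=2 tape=000[0]11.   (s3,0)→(s0,.,→)
state=s0 head=3 tape=000.[1]1.   (s0,1)→(s1,0,←)
state=s1 head=2 tape=000[.]01.   (s1,.)→(s3,0,→)
state=s3 head=3 tape=0000[0]1.   (s3,0)→(s0,.,→)
state=s0 head=4 tape=0000.[1].   (s0,1)→(s1,0,←)
state=s1 head=3 tape=0000[.]0.   (s1,.)→(s3,0,→)
state=s3 head=4 tape=00000[0].   (s3,0)→(s0,.,→)
state=s0 head=5 tape=00000.[.]   (s0,.)→(s2,1,←)
state=s2 head=4 tape=00000[.]1
M halts after 37 transitions.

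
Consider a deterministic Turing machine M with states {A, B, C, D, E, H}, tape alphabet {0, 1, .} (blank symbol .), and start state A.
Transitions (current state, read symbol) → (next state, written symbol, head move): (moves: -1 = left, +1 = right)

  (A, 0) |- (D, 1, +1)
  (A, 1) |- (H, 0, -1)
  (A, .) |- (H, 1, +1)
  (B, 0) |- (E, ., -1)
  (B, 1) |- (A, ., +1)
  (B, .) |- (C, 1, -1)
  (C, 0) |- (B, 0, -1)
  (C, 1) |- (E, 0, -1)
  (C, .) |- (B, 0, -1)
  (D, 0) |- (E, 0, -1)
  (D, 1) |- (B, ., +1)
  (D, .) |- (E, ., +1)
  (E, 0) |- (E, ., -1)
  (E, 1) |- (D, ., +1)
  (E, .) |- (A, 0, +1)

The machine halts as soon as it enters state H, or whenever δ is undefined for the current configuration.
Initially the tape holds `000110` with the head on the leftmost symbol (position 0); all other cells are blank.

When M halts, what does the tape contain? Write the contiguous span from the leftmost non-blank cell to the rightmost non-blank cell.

state=A head=0 tape=[0]00110....   (A,0)→(D,1,+1)
state=D head=1 tape=1[0]0110....   (D,0)→(E,0,-1)
state=E head=0 tape=[1]00110....   (E,1)→(D,.,+1)
state=D head=1 tape=.[0]0110....   (D,0)→(E,0,-1)
state=E head=0 tape=[.]00110....   (E,.)→(A,0,+1)
state=A head=1 tape=0[0]0110....   (A,0)→(D,1,+1)
state=D head=2 tape=01[0]110....   (D,0)→(E,0,-1)
state=E head=1 tape=0[1]0110....   (E,1)→(D,.,+1)
state=D head=2 tape=0.[0]110....   (D,0)→(E,0,-1)
state=E head=1 tape=0[.]0110....   (E,.)→(A,0,+1)
state=A head=2 tape=00[0]110....   (A,0)→(D,1,+1)
state=D head=3 tape=001[1]10....   (D,1)→(B,.,+1)
state=B head=4 tape=001.[1]0....   (B,1)→(A,.,+1)
state=A head=5 tape=001..[0]....   (A,0)→(D,1,+1)
state=D head=6 tape=001..1[.]...   (D,.)→(E,.,+1)
state=E head=7 tape=001..1.[.]..   (E,.)→(A,0,+1)
state=A head=8 tape=001..1.0[.].   (A,.)→(H,1,+1)
state=H head=9 tape=001..1.01[.]
The non-blank tape span at halt is 001..1.01.

001..1.01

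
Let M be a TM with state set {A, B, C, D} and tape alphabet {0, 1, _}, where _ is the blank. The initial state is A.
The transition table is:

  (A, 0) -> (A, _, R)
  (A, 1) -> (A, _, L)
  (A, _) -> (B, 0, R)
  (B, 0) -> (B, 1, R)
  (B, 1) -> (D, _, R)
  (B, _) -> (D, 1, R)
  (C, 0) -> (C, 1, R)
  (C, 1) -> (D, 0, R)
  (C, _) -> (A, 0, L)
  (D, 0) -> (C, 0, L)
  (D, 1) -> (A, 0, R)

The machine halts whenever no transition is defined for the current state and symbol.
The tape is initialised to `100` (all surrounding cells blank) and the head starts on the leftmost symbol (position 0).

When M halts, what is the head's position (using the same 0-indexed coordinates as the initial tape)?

state=A head=0 tape=_[1]00_   (A,1)→(A,_,L)
state=A head=-1 tape=[_]_00_   (A,_)→(B,0,R)
state=B head=0 tape=0[_]00_   (B,_)→(D,1,R)
state=D head=1 tape=01[0]0_   (D,0)→(C,0,L)
state=C head=0 tape=0[1]00_   (C,1)→(D,0,R)
state=D head=1 tape=00[0]0_   (D,0)→(C,0,L)
state=C head=0 tape=0[0]00_   (C,0)→(C,1,R)
state=C head=1 tape=01[0]0_   (C,0)→(C,1,R)
state=C head=2 tape=011[0]_   (C,0)→(C,1,R)
state=C head=3 tape=0111[_]   (C,_)→(A,0,L)
state=A head=2 tape=011[1]0   (A,1)→(A,_,L)
state=A head=1 tape=01[1]_0   (A,1)→(A,_,L)
state=A head=0 tape=0[1]__0   (A,1)→(A,_,L)
state=A head=-1 tape=[0]___0   (A,0)→(A,_,R)
state=A head=0 tape=_[_]__0   (A,_)→(B,0,R)
state=B head=1 tape=_0[_]_0   (B,_)→(D,1,R)
state=D head=2 tape=_01[_]0
At halt the head is at cell 2.

2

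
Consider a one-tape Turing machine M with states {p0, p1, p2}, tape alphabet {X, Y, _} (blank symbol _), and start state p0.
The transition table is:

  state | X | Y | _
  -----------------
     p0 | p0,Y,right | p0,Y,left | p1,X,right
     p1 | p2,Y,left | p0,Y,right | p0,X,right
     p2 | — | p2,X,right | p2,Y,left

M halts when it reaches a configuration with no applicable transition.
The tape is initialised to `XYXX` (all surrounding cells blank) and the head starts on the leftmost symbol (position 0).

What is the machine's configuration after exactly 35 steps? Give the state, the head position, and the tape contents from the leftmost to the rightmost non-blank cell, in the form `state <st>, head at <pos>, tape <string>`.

state=p0 head=0 tape=_____[X]YXX   (p0,X)→(p0,Y,right)
state=p0 head=1 tape=_____Y[Y]XX   (p0,Y)→(p0,Y,left)
state=p0 head=0 tape=_____[Y]YXX   (p0,Y)→(p0,Y,left)
state=p0 head=-1 tape=____[_]YYXX   (p0,_)→(p1,X,right)
state=p1 head=0 tape=____X[Y]YXX   (p1,Y)→(p0,Y,right)
state=p0 head=1 tape=____XY[Y]XX   (p0,Y)→(p0,Y,left)
state=p0 head=0 tape=____X[Y]YXX   (p0,Y)→(p0,Y,left)
state=p0 head=-1 tape=____[X]YYXX   (p0,X)→(p0,Y,right)
state=p0 head=0 tape=____Y[Y]YXX   (p0,Y)→(p0,Y,left)
state=p0 head=-1 tape=____[Y]YYXX   (p0,Y)→(p0,Y,left)
state=p0 head=-2 tape=___[_]YYYXX   (p0,_)→(p1,X,right)
state=p1 head=-1 tape=___X[Y]YYXX   (p1,Y)→(p0,Y,right)
state=p0 head=0 tape=___XY[Y]YXX   (p0,Y)→(p0,Y,left)
state=p0 head=-1 tape=___X[Y]YYXX   (p0,Y)→(p0,Y,left)
state=p0 head=-2 tape=___[X]YYYXX   (p0,X)→(p0,Y,right)
state=p0 head=-1 tape=___Y[Y]YYXX   (p0,Y)→(p0,Y,left)
state=p0 head=-2 tape=___[Y]YYYXX   (p0,Y)→(p0,Y,left)
state=p0 head=-3 tape=__[_]YYYYXX   (p0,_)→(p1,X,right)
state=p1 head=-2 tape=__X[Y]YYYXX   (p1,Y)→(p0,Y,right)
state=p0 head=-1 tape=__XY[Y]YYXX   (p0,Y)→(p0,Y,left)
state=p0 head=-2 tape=__X[Y]YYYXX   (p0,Y)→(p0,Y,left)
state=p0 head=-3 tape=__[X]YYYYXX   (p0,X)→(p0,Y,right)
state=p0 head=-2 tape=__Y[Y]YYYXX   (p0,Y)→(p0,Y,left)
state=p0 head=-3 tape=__[Y]YYYYXX   (p0,Y)→(p0,Y,left)
state=p0 head=-4 tape=_[_]YYYYYXX   (p0,_)→(p1,X,right)
state=p1 head=-3 tape=_X[Y]YYYYXX   (p1,Y)→(p0,Y,right)
state=p0 head=-2 tape=_XY[Y]YYYXX   (p0,Y)→(p0,Y,left)
state=p0 head=-3 tape=_X[Y]YYYYXX   (p0,Y)→(p0,Y,left)
state=p0 head=-4 tape=_[X]YYYYYXX   (p0,X)→(p0,Y,right)
state=p0 head=-3 tape=_Y[Y]YYYYXX   (p0,Y)→(p0,Y,left)
state=p0 head=-4 tape=_[Y]YYYYYXX   (p0,Y)→(p0,Y,left)
state=p0 head=-5 tape=[_]YYYYYYXX   (p0,_)→(p1,X,right)
state=p1 head=-4 tape=X[Y]YYYYYXX   (p1,Y)→(p0,Y,right)
state=p0 head=-3 tape=XY[Y]YYYYXX   (p0,Y)→(p0,Y,left)
state=p0 head=-4 tape=X[Y]YYYYYXX   (p0,Y)→(p0,Y,left)
state=p0 head=-5 tape=[X]YYYYYYXX
After 35 steps: state p0, head at -5, tape XYYYYYYXX.

state p0, head at -5, tape XYYYYYYXX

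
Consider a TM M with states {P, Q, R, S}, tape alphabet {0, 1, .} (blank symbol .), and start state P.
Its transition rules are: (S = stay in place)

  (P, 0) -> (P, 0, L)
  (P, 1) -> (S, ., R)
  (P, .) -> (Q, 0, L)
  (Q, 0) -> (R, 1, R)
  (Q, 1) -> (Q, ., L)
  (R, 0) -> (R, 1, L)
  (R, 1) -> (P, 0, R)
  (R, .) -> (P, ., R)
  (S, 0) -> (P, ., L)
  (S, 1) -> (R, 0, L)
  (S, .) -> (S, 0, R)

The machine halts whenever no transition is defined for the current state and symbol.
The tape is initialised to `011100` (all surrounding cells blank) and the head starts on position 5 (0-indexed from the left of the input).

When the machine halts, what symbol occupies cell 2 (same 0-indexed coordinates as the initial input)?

0

P | 01110[0]   read 0 → write 0, move L, go to P
P | 0111[0]0   read 0 → write 0, move L, go to P
P | 011[1]00   read 1 → write ., move R, go to S
S | 011.[0]0   read 0 → write ., move L, go to P
P | 011[.].0   read . → write 0, move L, go to Q
Q | 01[1]0.0   read 1 → write ., move L, go to Q
Q | 0[1].0.0   read 1 → write ., move L, go to Q
Q | [0]..0.0   read 0 → write 1, move R, go to R
R | 1[.].0.0   read . → write ., move R, go to P
P | 1.[.]0.0   read . → write 0, move L, go to Q
Q | 1[.]00.0
Cell 2 holds 0 when M halts.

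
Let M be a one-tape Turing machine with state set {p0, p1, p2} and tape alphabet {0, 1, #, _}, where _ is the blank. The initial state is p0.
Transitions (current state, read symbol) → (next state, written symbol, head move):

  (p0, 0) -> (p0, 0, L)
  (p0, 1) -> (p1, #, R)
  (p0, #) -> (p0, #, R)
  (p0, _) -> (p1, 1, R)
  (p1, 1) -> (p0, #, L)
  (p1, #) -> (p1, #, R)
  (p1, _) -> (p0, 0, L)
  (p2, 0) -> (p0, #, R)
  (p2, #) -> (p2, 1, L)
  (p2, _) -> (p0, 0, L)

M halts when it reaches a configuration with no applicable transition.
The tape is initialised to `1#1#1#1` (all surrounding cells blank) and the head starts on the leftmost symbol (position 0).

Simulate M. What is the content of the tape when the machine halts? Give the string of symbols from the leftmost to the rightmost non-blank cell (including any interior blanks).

p0 | [1]#1#1#1__   read 1 → write #, move R, go to p1
p1 | #[#]1#1#1__   read # → write #, move R, go to p1
p1 | ##[1]#1#1__   read 1 → write #, move L, go to p0
p0 | #[#]##1#1__   read # → write #, move R, go to p0
p0 | ##[#]#1#1__   read # → write #, move R, go to p0
p0 | ###[#]1#1__   read # → write #, move R, go to p0
p0 | ####[1]#1__   read 1 → write #, move R, go to p1
p1 | #####[#]1__   read # → write #, move R, go to p1
p1 | ######[1]__   read 1 → write #, move L, go to p0
p0 | #####[#]#__   read # → write #, move R, go to p0
p0 | ######[#]__   read # → write #, move R, go to p0
p0 | #######[_]_   read _ → write 1, move R, go to p1
p1 | #######1[_]   read _ → write 0, move L, go to p0
p0 | #######[1]0   read 1 → write #, move R, go to p1
p1 | ########[0]
The non-blank tape span at halt is ########0.

########0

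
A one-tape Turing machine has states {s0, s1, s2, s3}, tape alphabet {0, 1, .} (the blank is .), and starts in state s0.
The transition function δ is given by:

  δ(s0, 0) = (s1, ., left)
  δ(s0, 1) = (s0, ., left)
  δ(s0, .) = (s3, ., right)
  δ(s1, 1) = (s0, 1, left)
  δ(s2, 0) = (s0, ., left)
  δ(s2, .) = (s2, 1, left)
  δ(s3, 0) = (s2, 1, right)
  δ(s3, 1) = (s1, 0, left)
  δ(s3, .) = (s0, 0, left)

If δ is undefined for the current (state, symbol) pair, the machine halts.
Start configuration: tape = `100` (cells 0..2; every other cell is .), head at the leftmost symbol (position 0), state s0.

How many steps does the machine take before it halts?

state=s0 head=0 tape=.[1]00   (s0,1)→(s0,.,left)
state=s0 head=-1 tape=[.].00   (s0,.)→(s3,.,right)
state=s3 head=0 tape=.[.]00   (s3,.)→(s0,0,left)
state=s0 head=-1 tape=[.]000   (s0,.)→(s3,.,right)
state=s3 head=0 tape=.[0]00   (s3,0)→(s2,1,right)
state=s2 head=1 tape=.1[0]0   (s2,0)→(s0,.,left)
state=s0 head=0 tape=.[1].0   (s0,1)→(s0,.,left)
state=s0 head=-1 tape=[.]..0   (s0,.)→(s3,.,right)
state=s3 head=0 tape=.[.].0   (s3,.)→(s0,0,left)
state=s0 head=-1 tape=[.]0.0   (s0,.)→(s3,.,right)
state=s3 head=0 tape=.[0].0   (s3,0)→(s2,1,right)
state=s2 head=1 tape=.1[.]0   (s2,.)→(s2,1,left)
state=s2 head=0 tape=.[1]10
M halts after 12 transitions.

12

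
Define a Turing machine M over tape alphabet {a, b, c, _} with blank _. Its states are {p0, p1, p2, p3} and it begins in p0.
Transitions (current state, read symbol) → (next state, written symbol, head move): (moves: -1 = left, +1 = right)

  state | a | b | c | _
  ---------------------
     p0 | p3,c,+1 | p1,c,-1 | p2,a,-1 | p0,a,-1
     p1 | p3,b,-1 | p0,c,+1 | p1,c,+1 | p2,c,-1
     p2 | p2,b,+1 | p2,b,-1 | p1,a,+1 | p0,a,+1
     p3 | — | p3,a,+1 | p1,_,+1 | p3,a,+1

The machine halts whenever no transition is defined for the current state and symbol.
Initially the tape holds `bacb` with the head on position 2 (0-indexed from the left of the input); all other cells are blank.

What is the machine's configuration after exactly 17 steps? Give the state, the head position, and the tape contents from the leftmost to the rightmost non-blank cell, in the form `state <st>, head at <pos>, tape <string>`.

p0 | __ba[c]b   read c → write a, move -1, go to p2
p2 | __b[a]ab   read a → write b, move +1, go to p2
p2 | __bb[a]b   read a → write b, move +1, go to p2
p2 | __bbb[b]   read b → write b, move -1, go to p2
p2 | __bb[b]b   read b → write b, move -1, go to p2
p2 | __b[b]bb   read b → write b, move -1, go to p2
p2 | __[b]bbb   read b → write b, move -1, go to p2
p2 | _[_]bbbb   read _ → write a, move +1, go to p0
p0 | _a[b]bbb   read b → write c, move -1, go to p1
p1 | _[a]cbbb   read a → write b, move -1, go to p3
p3 | [_]bcbbb   read _ → write a, move +1, go to p3
p3 | a[b]cbbb   read b → write a, move +1, go to p3
p3 | aa[c]bbb   read c → write _, move +1, go to p1
p1 | aa_[b]bb   read b → write c, move +1, go to p0
p0 | aa_c[b]b   read b → write c, move -1, go to p1
p1 | aa_[c]cb   read c → write c, move +1, go to p1
p1 | aa_c[c]b   read c → write c, move +1, go to p1
p1 | aa_cc[b]
After 17 steps: state p1, head at 3, tape aa_ccb.

state p1, head at 3, tape aa_ccb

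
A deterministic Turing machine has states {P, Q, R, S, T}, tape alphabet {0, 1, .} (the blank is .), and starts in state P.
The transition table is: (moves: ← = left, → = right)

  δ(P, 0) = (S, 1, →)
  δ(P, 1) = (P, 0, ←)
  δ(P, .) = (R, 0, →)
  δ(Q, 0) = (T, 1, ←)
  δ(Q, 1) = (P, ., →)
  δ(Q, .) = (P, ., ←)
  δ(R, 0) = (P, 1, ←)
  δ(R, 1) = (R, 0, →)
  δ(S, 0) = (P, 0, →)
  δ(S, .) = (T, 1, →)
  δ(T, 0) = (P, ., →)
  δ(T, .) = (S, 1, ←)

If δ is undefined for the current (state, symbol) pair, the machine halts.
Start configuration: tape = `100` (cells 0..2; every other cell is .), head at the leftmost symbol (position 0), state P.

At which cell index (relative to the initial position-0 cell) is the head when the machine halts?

0

P | .[1]00   read 1 → write 0, move ←, go to P
P | [.]000   read . → write 0, move →, go to R
R | 0[0]00   read 0 → write 1, move ←, go to P
P | [0]100   read 0 → write 1, move →, go to S
S | 1[1]00
At halt the head is at cell 0.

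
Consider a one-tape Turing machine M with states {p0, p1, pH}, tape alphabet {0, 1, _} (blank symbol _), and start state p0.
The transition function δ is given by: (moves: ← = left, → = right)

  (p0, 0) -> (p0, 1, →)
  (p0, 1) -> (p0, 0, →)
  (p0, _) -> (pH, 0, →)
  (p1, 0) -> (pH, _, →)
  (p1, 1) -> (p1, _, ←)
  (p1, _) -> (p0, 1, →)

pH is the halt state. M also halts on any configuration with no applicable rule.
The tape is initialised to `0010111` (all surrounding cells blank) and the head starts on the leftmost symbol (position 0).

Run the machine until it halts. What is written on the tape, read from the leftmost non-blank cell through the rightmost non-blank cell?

state=p0 head=0 tape=[0]010111__   (p0,0)→(p0,1,→)
state=p0 head=1 tape=1[0]10111__   (p0,0)→(p0,1,→)
state=p0 head=2 tape=11[1]0111__   (p0,1)→(p0,0,→)
state=p0 head=3 tape=110[0]111__   (p0,0)→(p0,1,→)
state=p0 head=4 tape=1101[1]11__   (p0,1)→(p0,0,→)
state=p0 head=5 tape=11010[1]1__   (p0,1)→(p0,0,→)
state=p0 head=6 tape=110100[1]__   (p0,1)→(p0,0,→)
state=p0 head=7 tape=1101000[_]_   (p0,_)→(pH,0,→)
state=pH head=8 tape=11010000[_]
The non-blank tape span at halt is 11010000.

11010000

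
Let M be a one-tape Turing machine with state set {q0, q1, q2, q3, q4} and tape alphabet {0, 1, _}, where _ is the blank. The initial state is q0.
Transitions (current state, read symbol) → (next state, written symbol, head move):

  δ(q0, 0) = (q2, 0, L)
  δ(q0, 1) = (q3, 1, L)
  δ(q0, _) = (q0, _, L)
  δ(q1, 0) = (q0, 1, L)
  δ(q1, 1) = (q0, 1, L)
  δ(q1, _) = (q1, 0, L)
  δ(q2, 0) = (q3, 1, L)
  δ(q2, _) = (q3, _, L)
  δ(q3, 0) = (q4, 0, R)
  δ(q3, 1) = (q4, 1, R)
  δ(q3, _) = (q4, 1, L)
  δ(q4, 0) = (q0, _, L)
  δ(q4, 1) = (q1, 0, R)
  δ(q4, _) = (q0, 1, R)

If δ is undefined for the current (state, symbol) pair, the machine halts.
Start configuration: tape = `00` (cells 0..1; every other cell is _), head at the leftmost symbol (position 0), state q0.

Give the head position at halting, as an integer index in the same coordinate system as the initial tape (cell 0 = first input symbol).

state=q0 head=0 tape=_____[0]0   (q0,0)→(q2,0,L)
state=q2 head=-1 tape=____[_]00   (q2,_)→(q3,_,L)
state=q3 head=-2 tape=___[_]_00   (q3,_)→(q4,1,L)
state=q4 head=-3 tape=__[_]1_00   (q4,_)→(q0,1,R)
state=q0 head=-2 tape=__1[1]_00   (q0,1)→(q3,1,L)
state=q3 head=-3 tape=__[1]1_00   (q3,1)→(q4,1,R)
state=q4 head=-2 tape=__1[1]_00   (q4,1)→(q1,0,R)
state=q1 head=-1 tape=__10[_]00   (q1,_)→(q1,0,L)
state=q1 head=-2 tape=__1[0]000   (q1,0)→(q0,1,L)
state=q0 head=-3 tape=__[1]1000   (q0,1)→(q3,1,L)
state=q3 head=-4 tape=_[_]11000   (q3,_)→(q4,1,L)
state=q4 head=-5 tape=[_]111000   (q4,_)→(q0,1,R)
state=q0 head=-4 tape=1[1]11000   (q0,1)→(q3,1,L)
state=q3 head=-5 tape=[1]111000   (q3,1)→(q4,1,R)
state=q4 head=-4 tape=1[1]11000   (q4,1)→(q1,0,R)
state=q1 head=-3 tape=10[1]1000   (q1,1)→(q0,1,L)
state=q0 head=-4 tape=1[0]11000   (q0,0)→(q2,0,L)
state=q2 head=-5 tape=[1]011000
At halt the head is at cell -5.

-5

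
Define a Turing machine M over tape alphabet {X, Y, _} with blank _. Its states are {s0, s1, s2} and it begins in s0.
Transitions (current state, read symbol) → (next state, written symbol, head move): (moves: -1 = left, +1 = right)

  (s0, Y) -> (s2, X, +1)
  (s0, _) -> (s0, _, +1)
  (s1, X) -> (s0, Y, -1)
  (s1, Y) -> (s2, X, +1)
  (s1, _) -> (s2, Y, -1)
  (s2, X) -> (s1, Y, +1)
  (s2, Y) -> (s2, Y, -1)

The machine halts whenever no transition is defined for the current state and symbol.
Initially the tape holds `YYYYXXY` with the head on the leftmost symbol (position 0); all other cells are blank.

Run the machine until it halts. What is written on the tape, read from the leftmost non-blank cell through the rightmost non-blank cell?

s0 | [Y]YYYXXY_   read Y → write X, move +1, go to s2
s2 | X[Y]YYXXY_   read Y → write Y, move -1, go to s2
s2 | [X]YYYXXY_   read X → write Y, move +1, go to s1
s1 | Y[Y]YYXXY_   read Y → write X, move +1, go to s2
s2 | YX[Y]YXXY_   read Y → write Y, move -1, go to s2
s2 | Y[X]YYXXY_   read X → write Y, move +1, go to s1
s1 | YY[Y]YXXY_   read Y → write X, move +1, go to s2
s2 | YYX[Y]XXY_   read Y → write Y, move -1, go to s2
s2 | YY[X]YXXY_   read X → write Y, move +1, go to s1
s1 | YYY[Y]XXY_   read Y → write X, move +1, go to s2
s2 | YYYX[X]XY_   read X → write Y, move +1, go to s1
s1 | YYYXY[X]Y_   read X → write Y, move -1, go to s0
s0 | YYYX[Y]YY_   read Y → write X, move +1, go to s2
s2 | YYYXX[Y]Y_   read Y → write Y, move -1, go to s2
s2 | YYYX[X]YY_   read X → write Y, move +1, go to s1
s1 | YYYXY[Y]Y_   read Y → write X, move +1, go to s2
s2 | YYYXYX[Y]_   read Y → write Y, move -1, go to s2
s2 | YYYXY[X]Y_   read X → write Y, move +1, go to s1
s1 | YYYXYY[Y]_   read Y → write X, move +1, go to s2
s2 | YYYXYYX[_]
The non-blank tape span at halt is YYYXYYX.

YYYXYYX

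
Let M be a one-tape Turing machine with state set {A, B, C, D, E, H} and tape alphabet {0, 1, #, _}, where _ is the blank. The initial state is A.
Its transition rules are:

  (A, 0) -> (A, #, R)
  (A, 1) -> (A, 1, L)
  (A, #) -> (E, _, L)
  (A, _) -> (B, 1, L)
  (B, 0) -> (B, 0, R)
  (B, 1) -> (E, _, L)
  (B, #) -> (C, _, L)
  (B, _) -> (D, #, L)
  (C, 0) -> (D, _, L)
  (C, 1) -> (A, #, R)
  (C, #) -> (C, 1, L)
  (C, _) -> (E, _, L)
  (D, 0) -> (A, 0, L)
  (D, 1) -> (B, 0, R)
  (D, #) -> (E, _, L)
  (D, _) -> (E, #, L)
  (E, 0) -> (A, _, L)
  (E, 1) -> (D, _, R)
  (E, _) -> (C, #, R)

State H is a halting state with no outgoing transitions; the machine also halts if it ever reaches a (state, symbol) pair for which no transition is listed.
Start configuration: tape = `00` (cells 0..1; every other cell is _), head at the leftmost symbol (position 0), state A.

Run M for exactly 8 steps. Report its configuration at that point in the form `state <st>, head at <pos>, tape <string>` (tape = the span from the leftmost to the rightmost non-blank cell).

state E, head at -2, tape #_1_1

A | __[0]0_   read 0 → write #, move R, go to A
A | __#[0]_   read 0 → write #, move R, go to A
A | __##[_]   read _ → write 1, move L, go to B
B | __#[#]1   read # → write _, move L, go to C
C | __[#]_1   read # → write 1, move L, go to C
C | _[_]1_1   read _ → write _, move L, go to E
E | [_]_1_1   read _ → write #, move R, go to C
C | #[_]1_1   read _ → write _, move L, go to E
E | [#]_1_1
After 8 steps: state E, head at -2, tape #_1_1.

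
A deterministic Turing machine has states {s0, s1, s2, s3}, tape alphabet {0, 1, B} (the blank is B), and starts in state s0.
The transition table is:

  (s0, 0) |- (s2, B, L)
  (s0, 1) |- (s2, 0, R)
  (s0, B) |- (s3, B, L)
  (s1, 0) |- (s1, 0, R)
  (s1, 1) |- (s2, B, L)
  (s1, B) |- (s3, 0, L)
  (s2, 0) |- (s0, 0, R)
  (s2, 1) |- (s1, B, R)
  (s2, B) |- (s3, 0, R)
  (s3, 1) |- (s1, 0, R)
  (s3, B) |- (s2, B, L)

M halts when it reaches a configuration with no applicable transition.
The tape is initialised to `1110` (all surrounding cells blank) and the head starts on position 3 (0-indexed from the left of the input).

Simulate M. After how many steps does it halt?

state=s0 head=3 tape=B111[0]   (s0,0)→(s2,B,L)
state=s2 head=2 tape=B11[1]B   (s2,1)→(s1,B,R)
state=s1 head=3 tape=B11B[B]   (s1,B)→(s3,0,L)
state=s3 head=2 tape=B11[B]0   (s3,B)→(s2,B,L)
state=s2 head=1 tape=B1[1]B0   (s2,1)→(s1,B,R)
state=s1 head=2 tape=B1B[B]0   (s1,B)→(s3,0,L)
state=s3 head=1 tape=B1[B]00   (s3,B)→(s2,B,L)
state=s2 head=0 tape=B[1]B00   (s2,1)→(s1,B,R)
state=s1 head=1 tape=BB[B]00   (s1,B)→(s3,0,L)
state=s3 head=0 tape=B[B]000   (s3,B)→(s2,B,L)
state=s2 head=-1 tape=[B]B000   (s2,B)→(s3,0,R)
state=s3 head=0 tape=0[B]000   (s3,B)→(s2,B,L)
state=s2 head=-1 tape=[0]B000   (s2,0)→(s0,0,R)
state=s0 head=0 tape=0[B]000   (s0,B)→(s3,B,L)
state=s3 head=-1 tape=[0]B000
M halts after 14 transitions.

14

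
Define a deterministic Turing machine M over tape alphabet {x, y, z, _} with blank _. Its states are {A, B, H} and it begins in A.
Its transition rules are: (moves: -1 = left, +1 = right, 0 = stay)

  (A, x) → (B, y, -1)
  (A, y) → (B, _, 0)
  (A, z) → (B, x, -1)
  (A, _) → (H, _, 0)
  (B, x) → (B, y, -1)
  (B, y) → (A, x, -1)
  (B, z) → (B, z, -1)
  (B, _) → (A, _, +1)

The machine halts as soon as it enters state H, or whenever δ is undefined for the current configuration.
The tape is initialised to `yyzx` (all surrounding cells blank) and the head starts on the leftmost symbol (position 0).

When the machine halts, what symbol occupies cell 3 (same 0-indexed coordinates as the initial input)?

A | [y]yzx_   read y → write _, move 0, go to B
B | [_]yzx_   read _ → write _, move +1, go to A
A | _[y]zx_   read y → write _, move 0, go to B
B | _[_]zx_   read _ → write _, move +1, go to A
A | __[z]x_   read z → write x, move -1, go to B
B | _[_]xx_   read _ → write _, move +1, go to A
A | __[x]x_   read x → write y, move -1, go to B
B | _[_]yx_   read _ → write _, move +1, go to A
A | __[y]x_   read y → write _, move 0, go to B
B | __[_]x_   read _ → write _, move +1, go to A
A | ___[x]_   read x → write y, move -1, go to B
B | __[_]y_   read _ → write _, move +1, go to A
A | ___[y]_   read y → write _, move 0, go to B
B | ___[_]_   read _ → write _, move +1, go to A
A | ____[_]   read _ → write _, move 0, go to H
H | ____[_]
Cell 3 holds _ when M halts.

_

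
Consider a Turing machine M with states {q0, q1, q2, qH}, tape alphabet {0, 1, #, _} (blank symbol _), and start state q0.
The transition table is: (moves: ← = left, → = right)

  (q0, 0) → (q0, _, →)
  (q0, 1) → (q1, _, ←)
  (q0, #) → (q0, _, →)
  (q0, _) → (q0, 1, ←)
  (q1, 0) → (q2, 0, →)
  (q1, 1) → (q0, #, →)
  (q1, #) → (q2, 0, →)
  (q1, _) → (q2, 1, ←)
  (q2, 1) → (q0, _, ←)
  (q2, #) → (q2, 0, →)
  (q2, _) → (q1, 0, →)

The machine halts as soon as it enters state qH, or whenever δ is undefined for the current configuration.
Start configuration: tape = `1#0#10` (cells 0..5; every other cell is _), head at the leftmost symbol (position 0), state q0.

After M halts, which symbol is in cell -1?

state=q0 head=0 tape=__[1]#0#10   (q0,1)→(q1,_,←)
state=q1 head=-1 tape=_[_]_#0#10   (q1,_)→(q2,1,←)
state=q2 head=-2 tape=[_]1_#0#10   (q2,_)→(q1,0,→)
state=q1 head=-1 tape=0[1]_#0#10   (q1,1)→(q0,#,→)
state=q0 head=0 tape=0#[_]#0#10   (q0,_)→(q0,1,←)
state=q0 head=-1 tape=0[#]1#0#10   (q0,#)→(q0,_,→)
state=q0 head=0 tape=0_[1]#0#10   (q0,1)→(q1,_,←)
state=q1 head=-1 tape=0[_]_#0#10   (q1,_)→(q2,1,←)
state=q2 head=-2 tape=[0]1_#0#10
Cell -1 holds 1 when M halts.

1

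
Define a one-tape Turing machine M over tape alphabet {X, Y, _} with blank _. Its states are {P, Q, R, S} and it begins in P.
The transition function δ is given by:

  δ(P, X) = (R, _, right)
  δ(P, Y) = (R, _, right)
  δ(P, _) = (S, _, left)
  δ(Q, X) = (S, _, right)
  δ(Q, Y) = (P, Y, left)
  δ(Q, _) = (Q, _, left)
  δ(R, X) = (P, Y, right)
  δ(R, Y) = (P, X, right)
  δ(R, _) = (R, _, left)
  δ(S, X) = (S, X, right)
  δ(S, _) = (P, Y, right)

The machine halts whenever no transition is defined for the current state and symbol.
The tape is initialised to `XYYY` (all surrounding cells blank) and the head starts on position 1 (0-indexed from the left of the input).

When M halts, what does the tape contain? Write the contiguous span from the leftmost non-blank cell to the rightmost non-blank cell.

state=P head=1 tape=X[Y]YY_   (P,Y)→(R,_,right)
state=R head=2 tape=X_[Y]Y_   (R,Y)→(P,X,right)
state=P head=3 tape=X_X[Y]_   (P,Y)→(R,_,right)
state=R head=4 tape=X_X_[_]   (R,_)→(R,_,left)
state=R head=3 tape=X_X[_]_   (R,_)→(R,_,left)
state=R head=2 tape=X_[X]__   (R,X)→(P,Y,right)
state=P head=3 tape=X_Y[_]_   (P,_)→(S,_,left)
state=S head=2 tape=X_[Y]__
The non-blank tape span at halt is X_Y.

X_Y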